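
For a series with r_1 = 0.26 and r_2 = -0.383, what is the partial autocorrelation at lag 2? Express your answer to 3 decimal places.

-0.483

φ_{22} = (r_2 − r_1²) / (1 − r_1²)
r_1² = (0.26)² = 0.0676
Numerator = -0.383 − 0.0676 = -0.4506; denominator = 1 − 0.0676 = 0.9324
φ_{22} = -0.4506 / 0.9324 = -0.483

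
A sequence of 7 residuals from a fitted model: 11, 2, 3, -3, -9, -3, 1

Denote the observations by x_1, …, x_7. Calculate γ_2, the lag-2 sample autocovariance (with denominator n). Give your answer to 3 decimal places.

Mean x̄ = (11 + 2 + 3 − 3 − 9 − 3 + 1)/7 = 0.2857
Σ_{t=1}^{5}(x_t−x̄)(x_{t+2}−x̄) = 2.4082
γ_2 = 2.4082 / 7 = 0.344

0.344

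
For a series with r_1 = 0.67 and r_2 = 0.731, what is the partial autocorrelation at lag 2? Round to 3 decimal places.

φ_{22} = (r_2 − r_1²) / (1 − r_1²)
r_1² = (0.67)² = 0.4489
Numerator = 0.731 − 0.4489 = 0.2821; denominator = 1 − 0.4489 = 0.5511
φ_{22} = 0.2821 / 0.5511 = 0.512

0.512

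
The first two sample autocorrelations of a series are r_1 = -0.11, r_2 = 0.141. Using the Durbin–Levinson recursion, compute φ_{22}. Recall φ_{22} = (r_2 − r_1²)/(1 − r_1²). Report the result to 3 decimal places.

0.130

φ_{22} = (r_2 − r_1²) / (1 − r_1²)
r_1² = (-0.11)² = 0.0121
Numerator = 0.141 − 0.0121 = 0.1289; denominator = 1 − 0.0121 = 0.9879
φ_{22} = 0.1289 / 0.9879 = 0.130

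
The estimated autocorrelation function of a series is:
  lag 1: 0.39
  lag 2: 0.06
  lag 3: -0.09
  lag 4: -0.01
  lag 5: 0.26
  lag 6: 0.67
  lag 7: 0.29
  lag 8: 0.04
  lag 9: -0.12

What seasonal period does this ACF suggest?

6

The largest autocorrelation is r_6 = 0.67; the remaining lags stay at or below 0.39. The elevated value at lag 1 (0.39), dropping to 0.06 at lag 2, reflects decaying short-term dependence rather than seasonality.
The dominant spike at lag 6 indicates a seasonal period of 6.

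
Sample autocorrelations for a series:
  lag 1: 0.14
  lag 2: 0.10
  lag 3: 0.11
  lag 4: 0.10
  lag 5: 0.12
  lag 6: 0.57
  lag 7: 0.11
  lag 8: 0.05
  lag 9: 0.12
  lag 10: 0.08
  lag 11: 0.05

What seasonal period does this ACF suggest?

6

The largest autocorrelation is r_6 = 0.57; the remaining lags stay at or below 0.14.
The dominant spike at lag 6 indicates a seasonal period of 6.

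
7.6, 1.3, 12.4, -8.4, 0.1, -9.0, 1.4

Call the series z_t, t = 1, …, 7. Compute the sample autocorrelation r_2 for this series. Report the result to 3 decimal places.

Mean z̄ = (7.6 + 1.3 + 12.4 − 8.4 + 0.1 − 9.0 + 1.4)/7 = 0.7714
Σ(z_t−z̄)(z_{t+2}−z̄) = (79.4065) + (-4.8478) + (-7.8078) + (89.6180) + (-0.4220) = 155.9469
Denominator Σ(z_t−z̄)² = 362.5743
r_2 = 155.9469 / 362.5743 = 0.430

0.430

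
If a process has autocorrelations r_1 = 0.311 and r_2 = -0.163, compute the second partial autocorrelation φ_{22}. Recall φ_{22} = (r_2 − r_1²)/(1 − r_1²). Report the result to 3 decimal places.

-0.288

φ_{22} = (r_2 − r_1²) / (1 − r_1²)
r_1² = (0.311)² = 0.096721
Numerator = -0.163 − 0.0967 = -0.2597; denominator = 1 − 0.0967 = 0.9033
φ_{22} = -0.2597 / 0.9033 = -0.288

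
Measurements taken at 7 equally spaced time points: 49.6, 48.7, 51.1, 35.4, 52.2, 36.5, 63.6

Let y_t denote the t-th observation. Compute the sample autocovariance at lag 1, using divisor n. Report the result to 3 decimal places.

Mean ȳ = (49.6 + 48.7 + 51.1 + 35.4 + 52.2 + 36.5 + 63.6)/7 = 48.1571
Σ_{t=1}^{6}(y_t−ȳ)(y_{t+1}−ȳ) = -313.8847
γ_1 = -313.8847 / 7 = -44.841

-44.841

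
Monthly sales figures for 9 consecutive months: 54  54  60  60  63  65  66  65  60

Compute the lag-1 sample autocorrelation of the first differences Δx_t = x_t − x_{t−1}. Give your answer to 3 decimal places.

0.045

First differences Δx: 0, 6, 0, 3, 2, 1, -1, -5
Mean of differences = 0.7500
Numerator Σ(Δx_t−Δx̄)(Δx_{t+1}−Δx̄) = 3.1875
Denominator Σ(Δx_t−Δx̄)² = 71.5000
r_1(Δx) = 3.1875 / 71.5000 = 0.045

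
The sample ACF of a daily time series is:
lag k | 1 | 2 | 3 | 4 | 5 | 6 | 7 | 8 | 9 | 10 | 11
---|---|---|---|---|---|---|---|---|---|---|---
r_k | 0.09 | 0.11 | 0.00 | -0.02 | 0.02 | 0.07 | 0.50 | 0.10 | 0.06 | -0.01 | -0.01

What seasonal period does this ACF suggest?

7

The largest autocorrelation is r_7 = 0.50; the remaining lags stay at or below 0.11.
The dominant spike at lag 7 indicates a seasonal period of 7.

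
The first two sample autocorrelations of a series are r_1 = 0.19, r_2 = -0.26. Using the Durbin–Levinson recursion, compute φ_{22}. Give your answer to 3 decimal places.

-0.307

φ_{22} = (r_2 − r_1²) / (1 − r_1²)
r_1² = (0.19)² = 0.0361
Numerator = -0.26 − 0.0361 = -0.2961; denominator = 1 − 0.0361 = 0.9639
φ_{22} = -0.2961 / 0.9639 = -0.307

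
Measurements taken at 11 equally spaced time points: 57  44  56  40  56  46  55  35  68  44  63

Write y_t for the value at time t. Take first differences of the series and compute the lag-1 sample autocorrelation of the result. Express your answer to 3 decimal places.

-0.858

First differences Δy: -13, 12, -16, 16, -10, 9, -20, 33, -24, 19
Mean of differences = 0.6000
Numerator Σ(Δy_t−Δȳ)(Δy_{t+1}−Δȳ) = -2942.3600
Denominator Σ(Δy_t−Δȳ)² = 3428.4000
r_1(Δy) = -2942.3600 / 3428.4000 = -0.858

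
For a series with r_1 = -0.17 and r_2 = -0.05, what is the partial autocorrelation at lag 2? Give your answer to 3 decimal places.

-0.081

φ_{22} = (r_2 − r_1²) / (1 − r_1²)
r_1² = (-0.17)² = 0.0289
Numerator = -0.05 − 0.0289 = -0.0789; denominator = 1 − 0.0289 = 0.9711
φ_{22} = -0.0789 / 0.9711 = -0.081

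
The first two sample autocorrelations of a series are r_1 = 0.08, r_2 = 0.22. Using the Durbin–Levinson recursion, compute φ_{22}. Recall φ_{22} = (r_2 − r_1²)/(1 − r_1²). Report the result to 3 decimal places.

φ_{22} = (r_2 − r_1²) / (1 − r_1²)
r_1² = (0.08)² = 0.0064
Numerator = 0.22 − 0.0064 = 0.2136; denominator = 1 − 0.0064 = 0.9936
φ_{22} = 0.2136 / 0.9936 = 0.215

0.215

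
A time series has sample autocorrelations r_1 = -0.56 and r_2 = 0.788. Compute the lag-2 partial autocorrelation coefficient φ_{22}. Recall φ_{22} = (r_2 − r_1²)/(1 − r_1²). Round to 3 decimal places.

φ_{22} = (r_2 − r_1²) / (1 − r_1²)
r_1² = (-0.56)² = 0.3136
Numerator = 0.788 − 0.3136 = 0.4744; denominator = 1 − 0.3136 = 0.6864
φ_{22} = 0.4744 / 0.6864 = 0.691

0.691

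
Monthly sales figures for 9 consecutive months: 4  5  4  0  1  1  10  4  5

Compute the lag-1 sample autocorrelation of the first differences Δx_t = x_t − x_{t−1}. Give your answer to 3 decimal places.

First differences Δx: 1, -1, -4, 1, 0, 9, -6, 1
Mean of differences = 0.1250
Numerator Σ(Δx_t−Δx̄)(Δx_{t+1}−Δx̄) = -60.8906
Denominator Σ(Δx_t−Δx̄)² = 136.8750
r_1(Δx) = -60.8906 / 136.8750 = -0.445

-0.445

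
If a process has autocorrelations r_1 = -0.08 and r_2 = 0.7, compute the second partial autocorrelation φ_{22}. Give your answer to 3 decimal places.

0.698

φ_{22} = (r_2 − r_1²) / (1 − r_1²)
r_1² = (-0.08)² = 0.0064
Numerator = 0.7 − 0.0064 = 0.6936; denominator = 1 − 0.0064 = 0.9936
φ_{22} = 0.6936 / 0.9936 = 0.698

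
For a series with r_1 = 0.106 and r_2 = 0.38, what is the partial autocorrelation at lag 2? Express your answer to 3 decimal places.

0.373

φ_{22} = (r_2 − r_1²) / (1 − r_1²)
r_1² = (0.106)² = 0.011236
Numerator = 0.38 − 0.0112 = 0.3688; denominator = 1 − 0.0112 = 0.9888
φ_{22} = 0.3688 / 0.9888 = 0.373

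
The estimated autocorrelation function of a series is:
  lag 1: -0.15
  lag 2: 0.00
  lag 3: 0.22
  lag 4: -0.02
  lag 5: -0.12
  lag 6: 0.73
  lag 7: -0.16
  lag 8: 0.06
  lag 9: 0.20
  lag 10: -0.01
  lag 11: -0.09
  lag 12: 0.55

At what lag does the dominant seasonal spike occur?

The largest autocorrelation is r_6 = 0.73, with a weaker echo at lag 12 (0.55); the remaining lags stay at or below 0.22.
The dominant spike at lag 6 indicates a seasonal period of 6.

6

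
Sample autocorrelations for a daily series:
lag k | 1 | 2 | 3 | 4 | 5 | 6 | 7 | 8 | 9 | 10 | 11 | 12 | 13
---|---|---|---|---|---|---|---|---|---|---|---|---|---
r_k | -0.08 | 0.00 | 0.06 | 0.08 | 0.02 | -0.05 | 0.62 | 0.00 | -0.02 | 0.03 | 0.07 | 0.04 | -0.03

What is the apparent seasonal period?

The largest autocorrelation is r_7 = 0.62; the remaining lags stay at or below 0.08.
The dominant spike at lag 7 indicates a seasonal period of 7.

7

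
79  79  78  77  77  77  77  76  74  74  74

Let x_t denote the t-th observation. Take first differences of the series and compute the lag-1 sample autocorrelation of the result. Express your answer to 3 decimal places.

0.056

First differences Δx: 0, -1, -1, 0, 0, 0, -1, -2, 0, 0
Mean of differences = -0.5000
Numerator Σ(Δx_t−Δx̄)(Δx_{t+1}−Δx̄) = 0.2500
Denominator Σ(Δx_t−Δx̄)² = 4.5000
r_1(Δx) = 0.2500 / 4.5000 = 0.056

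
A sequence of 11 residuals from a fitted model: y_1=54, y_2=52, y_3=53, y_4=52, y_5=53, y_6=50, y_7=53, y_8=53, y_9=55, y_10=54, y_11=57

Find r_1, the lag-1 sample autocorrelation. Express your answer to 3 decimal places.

Mean ȳ = (54 + 52 + 53 + 52 + 53 + 50 + 53 + 53 + 55 + 54 + 57)/11 = 53.2727
Numerator Σ_{t=1}^{10}(y_t−ȳ)(y_{t+1}−ȳ) = 5.4711
Denominator Σ(y_t−ȳ)² = 32.1818
r_1 = 5.4711 / 32.1818 = 0.170

0.170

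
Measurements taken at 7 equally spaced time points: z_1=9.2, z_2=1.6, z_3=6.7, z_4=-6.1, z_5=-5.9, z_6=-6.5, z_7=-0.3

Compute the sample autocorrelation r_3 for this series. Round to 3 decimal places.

-0.441

Mean z̄ = (9.2 + 1.6 + 6.7 − 6.1 − 5.9 − 6.5 − 0.3)/7 = -0.1857
Numerator Σ_{t=1}^{4}(z_t−z̄)(z_{t+3}−z̄) = -108.5163
Denominator Σ(z_t−z̄)² = 246.2086
r_3 = -108.5163 / 246.2086 = -0.441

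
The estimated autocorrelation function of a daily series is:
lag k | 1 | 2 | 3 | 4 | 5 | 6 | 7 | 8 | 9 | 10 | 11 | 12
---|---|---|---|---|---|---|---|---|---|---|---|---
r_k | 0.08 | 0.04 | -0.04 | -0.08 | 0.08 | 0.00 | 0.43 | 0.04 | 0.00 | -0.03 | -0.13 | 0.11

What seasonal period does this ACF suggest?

The largest autocorrelation is r_7 = 0.43; the remaining lags stay at or below 0.11.
The dominant spike at lag 7 indicates a seasonal period of 7.

7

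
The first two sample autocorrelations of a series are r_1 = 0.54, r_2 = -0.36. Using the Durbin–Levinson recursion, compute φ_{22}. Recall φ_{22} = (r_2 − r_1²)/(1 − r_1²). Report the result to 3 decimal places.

-0.920

φ_{22} = (r_2 − r_1²) / (1 − r_1²)
r_1² = (0.54)² = 0.2916
Numerator = -0.36 − 0.2916 = -0.6516; denominator = 1 − 0.2916 = 0.7084
φ_{22} = -0.6516 / 0.7084 = -0.920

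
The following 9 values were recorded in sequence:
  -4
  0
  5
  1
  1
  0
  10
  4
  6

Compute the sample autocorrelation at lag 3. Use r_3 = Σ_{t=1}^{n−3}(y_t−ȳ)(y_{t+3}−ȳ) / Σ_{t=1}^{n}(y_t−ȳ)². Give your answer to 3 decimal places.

Mean ȳ = (-4 + 0 + 5 + 1 + 1 + 0 + 10 + 4 + 6)/9 = 2.5556
Σ(y_t−ȳ)(y_{t+3}−ȳ) = (10.1975) + (3.9753) + (-6.2469) + (-11.5802) + (-2.2469) + (-8.8025) = -14.7037
Denominator Σ(y_t−ȳ)² = 136.2222
r_3 = -14.7037 / 136.2222 = -0.108

-0.108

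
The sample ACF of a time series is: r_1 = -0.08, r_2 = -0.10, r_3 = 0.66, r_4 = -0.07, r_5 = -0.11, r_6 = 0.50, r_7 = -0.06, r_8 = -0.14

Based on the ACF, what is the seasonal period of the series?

The largest autocorrelation is r_3 = 0.66, with a weaker echo at lag 6 (0.50); the remaining lags stay at or below -0.06.
The dominant spike at lag 3 indicates a seasonal period of 3.

3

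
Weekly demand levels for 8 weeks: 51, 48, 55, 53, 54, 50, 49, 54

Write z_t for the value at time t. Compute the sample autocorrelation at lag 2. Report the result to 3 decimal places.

Mean z̄ = (51 + 48 + 55 + 53 + 54 + 50 + 49 + 54)/8 = 51.7500
Deviations from mean: -0.7500, -3.7500, 3.2500, 1.2500, 2.2500, -1.7500, -2.7500, 2.2500
Σ(z_t−z̄)(z_{t+2}−z̄) = (-2.4375) + (-4.6875) + (7.3125) + (-2.1875) + (-6.1875) + (-3.9375) = -12.1250
Denominator Σ(z_t−z̄)² = 47.5000
r_2 = -12.1250 / 47.5000 = -0.255

-0.255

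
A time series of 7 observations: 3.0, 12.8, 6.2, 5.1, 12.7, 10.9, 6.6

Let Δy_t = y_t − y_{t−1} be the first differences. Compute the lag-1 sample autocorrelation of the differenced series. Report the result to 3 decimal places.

First differences Δy: 9.8, -6.6, -1.1, 7.6, -1.8, -4.3
Mean of differences = 0.6000
Numerator Σ(Δy_t−Δȳ)(Δy_{t+1}−Δȳ) = -70.9400
Denominator Σ(Δy_t−Δȳ)² = 218.1400
r_1(Δy) = -70.9400 / 218.1400 = -0.325

-0.325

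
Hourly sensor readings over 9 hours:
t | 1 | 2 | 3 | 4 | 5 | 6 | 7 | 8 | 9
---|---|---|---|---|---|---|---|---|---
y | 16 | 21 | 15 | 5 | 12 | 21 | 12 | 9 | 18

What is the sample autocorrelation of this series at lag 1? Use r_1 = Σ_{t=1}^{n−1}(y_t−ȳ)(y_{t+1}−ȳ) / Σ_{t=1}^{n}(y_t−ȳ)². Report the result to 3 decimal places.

Mean ȳ = (16 + 21 + 15 + 5 + 12 + 21 + 12 + 9 + 18)/9 = 14.3333
Numerator Σ_{t=1}^{8}(y_t−ȳ)(y_{t+1}−ȳ) = -7.1111
Denominator Σ(y_t−ȳ)² = 232.0000
r_1 = -7.1111 / 232.0000 = -0.031

-0.031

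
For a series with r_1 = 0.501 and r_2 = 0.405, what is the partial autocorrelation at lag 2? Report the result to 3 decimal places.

0.206

φ_{22} = (r_2 − r_1²) / (1 − r_1²)
r_1² = (0.501)² = 0.251001
Numerator = 0.405 − 0.2510 = 0.1540; denominator = 1 − 0.2510 = 0.7490
φ_{22} = 0.1540 / 0.7490 = 0.206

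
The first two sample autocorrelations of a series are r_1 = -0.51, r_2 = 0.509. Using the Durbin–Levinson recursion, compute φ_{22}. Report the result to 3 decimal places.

φ_{22} = (r_2 − r_1²) / (1 − r_1²)
r_1² = (-0.51)² = 0.2601
Numerator = 0.509 − 0.2601 = 0.2489; denominator = 1 − 0.2601 = 0.7399
φ_{22} = 0.2489 / 0.7399 = 0.336

0.336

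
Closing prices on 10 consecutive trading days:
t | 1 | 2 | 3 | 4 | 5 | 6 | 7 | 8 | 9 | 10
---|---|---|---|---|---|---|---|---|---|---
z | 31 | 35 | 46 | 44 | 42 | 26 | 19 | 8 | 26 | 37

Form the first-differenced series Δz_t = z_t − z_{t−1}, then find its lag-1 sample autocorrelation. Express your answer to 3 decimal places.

First differences Δz: 4, 11, -2, -2, -16, -7, -11, 18, 11
Mean of differences = 0.6667
Numerator Σ(Δz_t−Δz̄)(Δz_{t+1}−Δz̄) = 252.5556
Denominator Σ(Δz_t−Δz̄)² = 1012.0000
r_1(Δz) = 252.5556 / 1012.0000 = 0.250

0.250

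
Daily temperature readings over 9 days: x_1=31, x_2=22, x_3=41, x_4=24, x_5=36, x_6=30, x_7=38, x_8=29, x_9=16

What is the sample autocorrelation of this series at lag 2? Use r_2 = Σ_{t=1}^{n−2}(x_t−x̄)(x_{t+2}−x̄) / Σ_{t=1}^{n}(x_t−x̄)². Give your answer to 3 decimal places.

Mean x̄ = (31 + 22 + 41 + 24 + 36 + 30 + 38 + 29 + 16)/9 = 29.6667
Σ(x_t−x̄)(x_{t+2}−x̄) = (15.1111) + (43.4444) + (71.7778) + (-1.8889) + (52.7778) + (-0.2222) + (-113.8889) = 67.1111
Denominator Σ(x_t−x̄)² = 518.0000
r_2 = 67.1111 / 518.0000 = 0.130

0.130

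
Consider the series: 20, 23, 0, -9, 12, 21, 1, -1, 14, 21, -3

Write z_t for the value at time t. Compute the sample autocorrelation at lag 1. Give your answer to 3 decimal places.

Mean z̄ = (20 + 23 + 0 − 9 + 12 + 21 + 1 − 1 + 14 + 21 − 3)/11 = 9.0000
Numerator Σ_{t=1}^{10}(z_t−z̄)(z_{t+1}−z̄) = 22.0000
Denominator Σ(z_t−z̄)² = 1352.0000
r_1 = 22.0000 / 1352.0000 = 0.016

0.016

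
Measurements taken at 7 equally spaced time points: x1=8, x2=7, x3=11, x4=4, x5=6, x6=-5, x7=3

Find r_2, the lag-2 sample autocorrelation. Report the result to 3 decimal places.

0.199

Mean x̄ = (8 + 7 + 11 + 4 + 6 − 5 + 3)/7 = 4.8571
Σ(x_t−x̄)(x_{t+2}−x̄) = (19.3061) + (-1.8367) + (7.0204) + (8.4490) + (-2.1224) = 30.8163
Denominator Σ(x_t−x̄)² = 154.8571
r_2 = 30.8163 / 154.8571 = 0.199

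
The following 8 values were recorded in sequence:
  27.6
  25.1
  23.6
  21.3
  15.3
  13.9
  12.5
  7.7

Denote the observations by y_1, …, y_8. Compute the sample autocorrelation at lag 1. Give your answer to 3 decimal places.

0.599

Mean ȳ = (27.6 + 25.1 + 23.6 + 21.3 + 15.3 + 13.9 + 12.5 + 7.7)/8 = 18.3750
Deviations from mean: 9.2250, 6.7250, 5.2250, 2.9250, -3.0750, -4.4750, -5.8750, -10.6750
Σ(y_t−ȳ)(y_{t+1}−ȳ) = (62.0381) + (35.1381) + (15.2831) + (-8.9944) + (13.7606) + (26.2906) + (62.7156) = 206.2319
Denominator Σ(y_t−ȳ)² = 344.1350
r_1 = 206.2319 / 344.1350 = 0.599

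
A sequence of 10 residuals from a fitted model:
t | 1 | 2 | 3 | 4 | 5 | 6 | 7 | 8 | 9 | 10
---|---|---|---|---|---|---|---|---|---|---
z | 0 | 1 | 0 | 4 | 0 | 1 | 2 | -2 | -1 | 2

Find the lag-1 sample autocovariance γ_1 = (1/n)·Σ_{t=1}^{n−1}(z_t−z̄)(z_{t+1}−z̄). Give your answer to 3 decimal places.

Mean z̄ = (0 + 1 + 0 + 4 + 0 + 1 + 2 − 2 − 1 + 2)/10 = 0.7000
Σ_{t=1}^{9}(z_t−z̄)(z_{t+1}−z̄) = -5.9900
γ_1 = -5.9900 / 10 = -0.599

-0.599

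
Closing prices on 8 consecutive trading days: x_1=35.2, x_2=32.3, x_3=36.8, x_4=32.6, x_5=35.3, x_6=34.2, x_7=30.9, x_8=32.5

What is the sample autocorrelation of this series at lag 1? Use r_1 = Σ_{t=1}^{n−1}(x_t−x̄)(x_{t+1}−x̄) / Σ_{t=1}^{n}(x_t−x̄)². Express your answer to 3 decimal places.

-0.326

Mean x̄ = (35.2 + 32.3 + 36.8 + 32.6 + 35.3 + 34.2 + 30.9 + 32.5)/8 = 33.7250
Deviations from mean: 1.4750, -1.4250, 3.0750, -1.1250, 1.5750, 0.4750, -2.8250, -1.2250
Σ(x_t−x̄)(x_{t+1}−x̄) = (-2.1019) + (-4.3819) + (-3.4594) + (-1.7719) + (0.7481) + (-1.3419) + (3.4606) = -8.8481
Denominator Σ(x_t−x̄)² = 27.1150
r_1 = -8.8481 / 27.1150 = -0.326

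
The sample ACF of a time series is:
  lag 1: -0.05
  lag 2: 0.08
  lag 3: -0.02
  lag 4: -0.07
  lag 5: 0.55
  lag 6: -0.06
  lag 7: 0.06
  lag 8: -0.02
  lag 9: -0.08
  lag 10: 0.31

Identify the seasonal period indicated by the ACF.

5

The largest autocorrelation is r_5 = 0.55, with a weaker echo at lag 10 (0.31); the remaining lags stay at or below 0.08.
The dominant spike at lag 5 indicates a seasonal period of 5.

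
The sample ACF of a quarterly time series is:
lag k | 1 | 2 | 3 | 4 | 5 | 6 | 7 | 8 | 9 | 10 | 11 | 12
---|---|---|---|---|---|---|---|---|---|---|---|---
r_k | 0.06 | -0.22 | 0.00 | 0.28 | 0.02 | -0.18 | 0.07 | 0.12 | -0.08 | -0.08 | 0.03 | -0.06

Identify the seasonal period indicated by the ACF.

4

The largest autocorrelation is r_4 = 0.28; the remaining lags stay at or below 0.12.
The dominant spike at lag 4 indicates a seasonal period of 4.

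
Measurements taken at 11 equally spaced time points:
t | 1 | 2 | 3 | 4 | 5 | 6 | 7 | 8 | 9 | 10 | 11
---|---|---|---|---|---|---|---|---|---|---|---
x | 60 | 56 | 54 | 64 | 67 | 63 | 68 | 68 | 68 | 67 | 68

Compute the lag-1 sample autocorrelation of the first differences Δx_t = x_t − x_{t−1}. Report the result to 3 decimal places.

First differences Δx: -4, -2, 10, 3, -4, 5, 0, 0, -1, 1
Mean of differences = 0.8000
Numerator Σ(Δx_t−Δx̄)(Δx_{t+1}−Δx̄) = -24.4400
Denominator Σ(Δx_t−Δx̄)² = 165.6000
r_1(Δx) = -24.4400 / 165.6000 = -0.148

-0.148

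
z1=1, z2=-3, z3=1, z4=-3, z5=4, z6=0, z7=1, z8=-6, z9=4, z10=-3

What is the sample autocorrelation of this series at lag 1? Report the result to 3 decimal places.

-0.663

Mean z̄ = (1 − 3 + 1 − 3 + 4 + 0 + 1 − 6 + 4 − 3)/10 = -0.4000
Numerator Σ_{t=1}^{9}(z_t−z̄)(z_{t+1}−z̄) = -63.9600
Denominator Σ(z_t−z̄)² = 96.4000
r_1 = -63.9600 / 96.4000 = -0.663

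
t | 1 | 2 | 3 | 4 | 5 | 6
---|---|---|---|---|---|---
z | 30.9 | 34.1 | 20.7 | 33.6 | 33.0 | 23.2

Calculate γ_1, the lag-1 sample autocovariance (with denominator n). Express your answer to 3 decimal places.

-12.839

Mean z̄ = (30.9 + 34.1 + 20.7 + 33.6 + 33.0 + 23.2)/6 = 29.2500
Σ_{t=1}^{5}(z_t−z̄)(z_{t+1}−z̄) = -77.0325
γ_1 = -77.0325 / 6 = -12.839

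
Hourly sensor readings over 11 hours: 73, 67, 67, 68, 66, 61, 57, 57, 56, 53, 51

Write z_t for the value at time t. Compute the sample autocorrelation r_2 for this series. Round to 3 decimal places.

0.439

Mean z̄ = (73 + 67 + 67 + 68 + 66 + 61 + 57 + 57 + 56 + 53 + 51)/11 = 61.4545
Numerator Σ_{t=1}^{9}(z_t−z̄)(z_{t+2}−z̄) = 223.3140
Denominator Σ(z_t−z̄)² = 508.7273
r_2 = 223.3140 / 508.7273 = 0.439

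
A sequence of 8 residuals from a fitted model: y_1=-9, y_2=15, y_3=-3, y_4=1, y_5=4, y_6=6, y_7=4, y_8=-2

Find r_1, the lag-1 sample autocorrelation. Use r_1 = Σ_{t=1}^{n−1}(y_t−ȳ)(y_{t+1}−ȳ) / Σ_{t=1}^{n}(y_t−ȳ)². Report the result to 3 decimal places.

Mean ȳ = (-9 + 15 − 3 + 1 + 4 + 6 + 4 − 2)/8 = 2.0000
Σ(y_t−ȳ)(y_{t+1}−ȳ) = (-143.0000) + (-65.0000) + (5.0000) + (-2.0000) + (8.0000) + (8.0000) + (-8.0000) = -197.0000
Denominator Σ(y_t−ȳ)² = 356.0000
r_1 = -197.0000 / 356.0000 = -0.553

-0.553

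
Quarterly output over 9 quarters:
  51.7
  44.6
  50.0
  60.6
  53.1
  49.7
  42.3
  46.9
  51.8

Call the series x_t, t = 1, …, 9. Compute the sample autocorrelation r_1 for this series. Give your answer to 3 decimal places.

0.193

Mean x̄ = (51.7 + 44.6 + 50.0 + 60.6 + 53.1 + 49.7 + 42.3 + 46.9 + 51.8)/9 = 50.0778
Numerator Σ_{t=1}^{8}(x_t−x̄)(x_{t+1}−x̄) = 43.5617
Denominator Σ(x_t−x̄)² = 226.1956
r_1 = 43.5617 / 226.1956 = 0.193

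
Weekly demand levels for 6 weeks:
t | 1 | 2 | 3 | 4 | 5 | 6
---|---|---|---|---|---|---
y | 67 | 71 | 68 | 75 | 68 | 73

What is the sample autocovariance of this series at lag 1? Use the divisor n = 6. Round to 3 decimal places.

Mean ȳ = (67 + 71 + 68 + 75 + 68 + 73)/6 = 70.3333
Σ_{t=1}^{5}(y_t−ȳ)(y_{t+1}−ȳ) = -31.7778
γ_1 = -31.7778 / 6 = -5.296

-5.296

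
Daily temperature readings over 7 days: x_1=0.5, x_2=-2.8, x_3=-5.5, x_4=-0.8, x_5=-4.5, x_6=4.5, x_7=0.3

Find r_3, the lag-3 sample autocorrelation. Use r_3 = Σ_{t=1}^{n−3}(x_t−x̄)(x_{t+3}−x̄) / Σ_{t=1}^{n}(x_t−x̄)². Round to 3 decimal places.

-0.258

Mean x̄ = (0.5 − 2.8 − 5.5 − 0.8 − 4.5 + 4.5 + 0.3)/7 = -1.1857
Deviations from mean: 1.6857, -1.6143, -4.3143, 0.3857, -3.3143, 5.6857, 1.4857
Σ(x_t−x̄)(x_{t+3}−x̄) = (0.6502) + (5.3502) + (-24.5298) + (0.5731) = -17.9563
Denominator Σ(x_t−x̄)² = 69.7286
r_3 = -17.9563 / 69.7286 = -0.258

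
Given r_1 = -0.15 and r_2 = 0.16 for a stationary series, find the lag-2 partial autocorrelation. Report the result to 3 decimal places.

0.141

φ_{22} = (r_2 − r_1²) / (1 − r_1²)
r_1² = (-0.15)² = 0.0225
Numerator = 0.16 − 0.0225 = 0.1375; denominator = 1 − 0.0225 = 0.9775
φ_{22} = 0.1375 / 0.9775 = 0.141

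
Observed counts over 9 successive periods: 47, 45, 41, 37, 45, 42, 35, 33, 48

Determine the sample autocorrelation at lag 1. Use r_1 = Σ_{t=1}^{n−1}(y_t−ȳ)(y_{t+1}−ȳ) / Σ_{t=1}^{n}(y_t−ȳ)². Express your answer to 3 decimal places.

0.008

Mean ȳ = (47 + 45 + 41 + 37 + 45 + 42 + 35 + 33 + 48)/9 = 41.4444
Numerator Σ_{t=1}^{8}(y_t−ȳ)(y_{t+1}−ȳ) = 1.8025
Denominator Σ(y_t−ȳ)² = 232.2222
r_1 = 1.8025 / 232.2222 = 0.008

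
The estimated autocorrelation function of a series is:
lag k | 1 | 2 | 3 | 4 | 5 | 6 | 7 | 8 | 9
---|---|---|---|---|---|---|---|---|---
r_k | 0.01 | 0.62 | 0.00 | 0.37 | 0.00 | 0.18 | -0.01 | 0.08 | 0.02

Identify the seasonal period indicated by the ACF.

2

The largest autocorrelation is r_2 = 0.62, with weaker echoes at lags 4 (0.37) and 6 (0.18); the remaining lags stay at or below 0.08.
The dominant spike at lag 2 indicates a seasonal period of 2.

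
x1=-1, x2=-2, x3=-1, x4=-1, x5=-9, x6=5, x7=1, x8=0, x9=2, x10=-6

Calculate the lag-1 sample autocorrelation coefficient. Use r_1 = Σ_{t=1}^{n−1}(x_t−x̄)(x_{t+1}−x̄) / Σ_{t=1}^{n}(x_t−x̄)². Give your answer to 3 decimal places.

-0.326

Mean x̄ = (-1 − 2 − 1 − 1 − 9 + 5 + 1 + 0 + 2 − 6)/10 = -1.2000
Numerator Σ_{t=1}^{9}(x_t−x̄)(x_{t+1}−x̄) = -45.4400
Denominator Σ(x_t−x̄)² = 139.6000
r_1 = -45.4400 / 139.6000 = -0.326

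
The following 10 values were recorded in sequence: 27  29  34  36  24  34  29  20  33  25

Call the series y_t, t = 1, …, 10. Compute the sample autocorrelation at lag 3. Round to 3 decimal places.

Mean ȳ = (27 + 29 + 34 + 36 + 24 + 34 + 29 + 20 + 33 + 25)/10 = 29.1000
Numerator Σ_{t=1}^{7}(y_t−ȳ)(y_{t+3}−ȳ) = 75.2700
Denominator Σ(y_t−ȳ)² = 240.9000
r_3 = 75.2700 / 240.9000 = 0.312

0.312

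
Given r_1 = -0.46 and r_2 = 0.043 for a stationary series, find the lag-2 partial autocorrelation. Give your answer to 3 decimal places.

φ_{22} = (r_2 − r_1²) / (1 − r_1²)
r_1² = (-0.46)² = 0.2116
Numerator = 0.043 − 0.2116 = -0.1686; denominator = 1 − 0.2116 = 0.7884
φ_{22} = -0.1686 / 0.7884 = -0.214

-0.214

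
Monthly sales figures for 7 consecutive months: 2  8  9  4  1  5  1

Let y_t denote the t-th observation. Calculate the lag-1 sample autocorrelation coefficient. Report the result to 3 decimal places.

0.062

Mean ȳ = (2 + 8 + 9 + 4 + 1 + 5 + 1)/7 = 4.2857
Deviations from mean: -2.2857, 3.7143, 4.7143, -0.2857, -3.2857, 0.7143, -3.2857
Numerator Σ_{t=1}^{6}(y_t−ȳ)(y_{t+1}−ȳ) = 3.9184
Denominator Σ(y_t−ȳ)² = 63.4286
r_1 = 3.9184 / 63.4286 = 0.062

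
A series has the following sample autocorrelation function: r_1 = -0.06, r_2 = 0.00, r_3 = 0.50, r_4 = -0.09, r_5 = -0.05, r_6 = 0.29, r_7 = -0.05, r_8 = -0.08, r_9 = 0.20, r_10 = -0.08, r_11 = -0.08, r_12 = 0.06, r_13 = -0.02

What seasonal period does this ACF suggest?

The largest autocorrelation is r_3 = 0.50, with weaker echoes at lags 6 (0.29) and 9 (0.20); the remaining lags stay at or below 0.06.
The dominant spike at lag 3 indicates a seasonal period of 3.

3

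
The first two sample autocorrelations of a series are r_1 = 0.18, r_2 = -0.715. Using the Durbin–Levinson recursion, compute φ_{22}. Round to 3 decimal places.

φ_{22} = (r_2 − r_1²) / (1 − r_1²)
r_1² = (0.18)² = 0.0324
Numerator = -0.715 − 0.0324 = -0.7474; denominator = 1 − 0.0324 = 0.9676
φ_{22} = -0.7474 / 0.9676 = -0.772

-0.772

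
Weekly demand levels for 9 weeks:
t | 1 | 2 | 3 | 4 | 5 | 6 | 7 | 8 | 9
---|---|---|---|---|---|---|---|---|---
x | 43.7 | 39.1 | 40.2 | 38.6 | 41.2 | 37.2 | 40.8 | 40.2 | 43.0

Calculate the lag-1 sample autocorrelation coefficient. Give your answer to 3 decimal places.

Mean x̄ = (43.7 + 39.1 + 40.2 + 38.6 + 41.2 + 37.2 + 40.8 + 40.2 + 43.0)/9 = 40.4444
Numerator Σ_{t=1}^{8}(x_t−x̄)(x_{t+1}−x̄) = -9.3075
Denominator Σ(x_t−x̄)² = 33.6822
r_1 = -9.3075 / 33.6822 = -0.276

-0.276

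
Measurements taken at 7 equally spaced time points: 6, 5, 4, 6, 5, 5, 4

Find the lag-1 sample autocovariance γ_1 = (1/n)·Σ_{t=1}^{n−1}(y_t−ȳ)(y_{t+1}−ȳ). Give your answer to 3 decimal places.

-0.143

Mean ȳ = (6 + 5 + 4 + 6 + 5 + 5 + 4)/7 = 5.0000
Deviations: 1.0000, 0.0000, -1.0000, 1.0000, 0.0000, 0.0000, -1.0000
Σ_{t=1}^{6}(y_t−ȳ)(y_{t+1}−ȳ) = -1.0000
γ_1 = -1.0000 / 7 = -0.143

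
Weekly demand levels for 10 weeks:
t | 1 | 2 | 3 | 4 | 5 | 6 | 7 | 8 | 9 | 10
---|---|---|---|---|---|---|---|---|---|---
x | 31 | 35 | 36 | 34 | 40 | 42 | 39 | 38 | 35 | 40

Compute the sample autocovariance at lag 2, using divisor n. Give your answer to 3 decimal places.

Mean x̄ = (31 + 35 + 36 + 34 + 40 + 42 + 39 + 38 + 35 + 40)/10 = 37.0000
Σ_{t=1}^{8}(x_t−x̄)(x_{t+2}−x̄) = 4.0000
γ_2 = 4.0000 / 10 = 0.400

0.400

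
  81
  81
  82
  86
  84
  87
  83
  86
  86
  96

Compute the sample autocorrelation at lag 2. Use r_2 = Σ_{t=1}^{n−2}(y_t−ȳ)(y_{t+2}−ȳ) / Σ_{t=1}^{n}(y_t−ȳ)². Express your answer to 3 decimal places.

Mean ȳ = (81 + 81 + 82 + 86 + 84 + 87 + 83 + 86 + 86 + 96)/10 = 85.2000
Numerator Σ_{t=1}^{8}(y_t−ȳ)(y_{t+2}−ȳ) = 26.3200
Denominator Σ(y_t−ȳ)² = 173.6000
r_2 = 26.3200 / 173.6000 = 0.152

0.152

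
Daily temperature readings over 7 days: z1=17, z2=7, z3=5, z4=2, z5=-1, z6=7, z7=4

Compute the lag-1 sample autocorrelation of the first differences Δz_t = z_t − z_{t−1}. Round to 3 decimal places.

-0.106

First differences Δz: -10, -2, -3, -3, 8, -3
Mean of differences = -2.1667
Numerator Σ(Δz_t−Δz̄)(Δz_{t+1}−Δz̄) = -17.6944
Denominator Σ(Δz_t−Δz̄)² = 166.8333
r_1(Δz) = -17.6944 / 166.8333 = -0.106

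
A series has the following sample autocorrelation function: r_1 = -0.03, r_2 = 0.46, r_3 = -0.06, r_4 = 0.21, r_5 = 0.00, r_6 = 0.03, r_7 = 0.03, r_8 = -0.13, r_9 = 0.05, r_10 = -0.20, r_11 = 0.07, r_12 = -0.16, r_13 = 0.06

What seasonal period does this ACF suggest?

2

The largest autocorrelation is r_2 = 0.46, with a weaker echo at lag 4 (0.21); the remaining lags stay at or below 0.07.
The dominant spike at lag 2 indicates a seasonal period of 2.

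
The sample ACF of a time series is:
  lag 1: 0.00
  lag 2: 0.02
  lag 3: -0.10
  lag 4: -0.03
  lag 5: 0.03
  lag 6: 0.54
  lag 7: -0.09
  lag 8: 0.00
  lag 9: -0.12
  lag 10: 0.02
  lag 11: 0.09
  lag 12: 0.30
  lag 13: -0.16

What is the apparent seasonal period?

6

The largest autocorrelation is r_6 = 0.54, with a weaker echo at lag 12 (0.30); the remaining lags stay at or below 0.09.
The dominant spike at lag 6 indicates a seasonal period of 6.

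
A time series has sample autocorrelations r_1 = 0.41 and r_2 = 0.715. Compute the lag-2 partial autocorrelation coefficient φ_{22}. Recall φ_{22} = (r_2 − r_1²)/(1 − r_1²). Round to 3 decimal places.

φ_{22} = (r_2 − r_1²) / (1 − r_1²)
r_1² = (0.41)² = 0.1681
Numerator = 0.715 − 0.1681 = 0.5469; denominator = 1 − 0.1681 = 0.8319
φ_{22} = 0.5469 / 0.8319 = 0.657

0.657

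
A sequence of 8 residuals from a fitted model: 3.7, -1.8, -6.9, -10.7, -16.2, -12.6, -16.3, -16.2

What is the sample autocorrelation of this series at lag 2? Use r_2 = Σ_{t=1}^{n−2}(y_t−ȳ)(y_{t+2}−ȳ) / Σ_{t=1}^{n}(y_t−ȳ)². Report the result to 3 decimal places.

Mean ȳ = (3.7 − 1.8 − 6.9 − 10.7 − 16.2 − 12.6 − 16.3 − 16.2)/8 = -9.6250
Deviations from mean: 13.3250, 7.8250, 2.7250, -1.0750, -6.5750, -2.9750, -6.6750, -6.5750
Numerator Σ_{t=1}^{6}(y_t−ȳ)(y_{t+2}−ȳ) = 76.6288
Denominator Σ(y_t−ȳ)² = 387.2350
r_2 = 76.6288 / 387.2350 = 0.198

0.198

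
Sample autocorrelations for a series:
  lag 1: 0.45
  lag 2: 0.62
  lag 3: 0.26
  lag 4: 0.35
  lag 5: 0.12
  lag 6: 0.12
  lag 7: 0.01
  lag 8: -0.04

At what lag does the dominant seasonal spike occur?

The largest autocorrelation is r_2 = 0.62; the remaining lags stay at or below 0.45.
The dominant spike at lag 2 indicates a seasonal period of 2.

2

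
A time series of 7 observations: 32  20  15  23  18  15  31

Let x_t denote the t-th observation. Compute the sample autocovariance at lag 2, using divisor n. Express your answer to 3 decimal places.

Mean x̄ = (32 + 20 + 15 + 23 + 18 + 15 + 31)/7 = 22.0000
Deviations: 10.0000, -2.0000, -7.0000, 1.0000, -4.0000, -7.0000, 9.0000
Σ_{t=1}^{5}(x_t−x̄)(x_{t+2}−x̄) = -87.0000
γ_2 = -87.0000 / 7 = -12.429

-12.429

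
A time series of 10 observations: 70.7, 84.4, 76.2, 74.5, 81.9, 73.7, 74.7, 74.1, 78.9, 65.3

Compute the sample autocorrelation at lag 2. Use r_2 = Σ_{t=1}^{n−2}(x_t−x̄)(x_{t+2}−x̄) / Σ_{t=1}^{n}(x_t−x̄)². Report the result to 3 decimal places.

0.012

Mean x̄ = (70.7 + 84.4 + 76.2 + 74.5 + 81.9 + 73.7 + 74.7 + 74.1 + 78.9 + 65.3)/10 = 75.4400
Numerator Σ_{t=1}^{8}(x_t−x̄)(x_{t+2}−x̄) = 3.0988
Denominator Σ(x_t−x̄)² = 266.1040
r_2 = 3.0988 / 266.1040 = 0.012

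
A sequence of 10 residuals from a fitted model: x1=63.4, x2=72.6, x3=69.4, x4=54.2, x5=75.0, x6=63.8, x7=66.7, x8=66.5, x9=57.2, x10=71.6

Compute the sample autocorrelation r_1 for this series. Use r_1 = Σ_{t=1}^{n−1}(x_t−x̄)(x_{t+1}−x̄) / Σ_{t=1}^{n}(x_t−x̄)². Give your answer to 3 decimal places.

-0.544

Mean x̄ = (63.4 + 72.6 + 69.4 + 54.2 + 75.0 + 63.8 + 66.7 + 66.5 + 57.2 + 71.6)/10 = 66.0400
Numerator Σ_{t=1}^{9}(x_t−x̄)(x_{t+1}−x̄) = -215.6076
Denominator Σ(x_t−x̄)² = 396.4840
r_1 = -215.6076 / 396.4840 = -0.544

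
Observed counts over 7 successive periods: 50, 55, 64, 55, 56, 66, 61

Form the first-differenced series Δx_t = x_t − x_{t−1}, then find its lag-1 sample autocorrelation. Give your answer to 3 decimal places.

-0.371

First differences Δx: 5, 9, -9, 1, 10, -5
Mean of differences = 1.8333
Numerator Σ(Δx_t−Δx̄)(Δx_{t+1}−Δx̄) = -108.5278
Denominator Σ(Δx_t−Δx̄)² = 292.8333
r_1(Δx) = -108.5278 / 292.8333 = -0.371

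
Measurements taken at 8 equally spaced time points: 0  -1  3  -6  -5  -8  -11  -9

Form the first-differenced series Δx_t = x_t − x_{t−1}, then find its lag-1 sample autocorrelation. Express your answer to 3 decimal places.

First differences Δx: -1, 4, -9, 1, -3, -3, 2
Mean of differences = -1.2857
Numerator Σ(Δx_t−Δx̄)(Δx_{t+1}−Δx̄) = -63.5102
Denominator Σ(Δx_t−Δx̄)² = 109.4286
r_1(Δx) = -63.5102 / 109.4286 = -0.580

-0.580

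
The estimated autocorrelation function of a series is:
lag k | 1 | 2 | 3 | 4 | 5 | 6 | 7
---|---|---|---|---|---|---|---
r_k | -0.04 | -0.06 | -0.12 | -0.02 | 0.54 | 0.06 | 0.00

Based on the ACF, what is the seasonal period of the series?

5

The largest autocorrelation is r_5 = 0.54; the remaining lags stay at or below 0.06.
The dominant spike at lag 5 indicates a seasonal period of 5.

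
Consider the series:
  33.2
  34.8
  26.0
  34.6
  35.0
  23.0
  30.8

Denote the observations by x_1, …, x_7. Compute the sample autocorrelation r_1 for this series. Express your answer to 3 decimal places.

Mean x̄ = (33.2 + 34.8 + 26.0 + 34.6 + 35.0 + 23.0 + 30.8)/7 = 31.0571
Σ(x_t−x̄)(x_{t+1}−x̄) = (8.0204) + (-18.9282) + (-17.9167) + (13.9690) + (-31.7682) + (2.0718) = -44.5518
Denominator Σ(x_t−x̄)² = 137.2571
r_1 = -44.5518 / 137.2571 = -0.325

-0.325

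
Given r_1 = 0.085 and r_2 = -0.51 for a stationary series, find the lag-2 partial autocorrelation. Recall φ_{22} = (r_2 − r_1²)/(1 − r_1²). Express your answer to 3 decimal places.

φ_{22} = (r_2 − r_1²) / (1 − r_1²)
r_1² = (0.085)² = 0.007225
Numerator = -0.51 − 0.0072 = -0.5172; denominator = 1 − 0.0072 = 0.9928
φ_{22} = -0.5172 / 0.9928 = -0.521

-0.521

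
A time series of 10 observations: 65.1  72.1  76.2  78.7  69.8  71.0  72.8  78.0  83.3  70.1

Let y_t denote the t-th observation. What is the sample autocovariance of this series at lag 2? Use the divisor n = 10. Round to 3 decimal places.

-8.501

Mean ȳ = (65.1 + 72.1 + 76.2 + 78.7 + 69.8 + 71.0 + 72.8 + 78.0 + 83.3 + 70.1)/10 = 73.7100
Σ_{t=1}^{8}(y_t−ȳ)(y_{t+2}−ȳ) = -85.0132
γ_2 = -85.0132 / 10 = -8.501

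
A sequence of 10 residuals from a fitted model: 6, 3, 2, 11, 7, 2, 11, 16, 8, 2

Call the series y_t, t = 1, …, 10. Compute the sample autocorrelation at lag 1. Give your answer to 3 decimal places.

Mean ȳ = (6 + 3 + 2 + 11 + 7 + 2 + 11 + 16 + 8 + 2)/10 = 6.8000
Numerator Σ_{t=1}^{9}(y_t−ȳ)(y_{t+1}−ȳ) = 24.7600
Denominator Σ(y_t−ȳ)² = 205.6000
r_1 = 24.7600 / 205.6000 = 0.120

0.120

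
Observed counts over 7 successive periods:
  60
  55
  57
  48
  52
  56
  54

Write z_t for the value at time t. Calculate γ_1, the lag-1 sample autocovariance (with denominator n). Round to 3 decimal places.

Mean z̄ = (60 + 55 + 57 + 48 + 52 + 56 + 54)/7 = 54.5714
Σ_{t=1}^{6}(z_t−z̄)(z_{t+1}−z̄) = -0.1837
γ_1 = -0.1837 / 7 = -0.026

-0.026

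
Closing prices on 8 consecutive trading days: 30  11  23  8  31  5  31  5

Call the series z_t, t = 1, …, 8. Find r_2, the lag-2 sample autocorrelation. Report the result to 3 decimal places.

0.667

Mean z̄ = (30 + 11 + 23 + 8 + 31 + 5 + 31 + 5)/8 = 18.0000
Numerator Σ_{t=1}^{6}(z_t−z̄)(z_{t+2}−z̄) = 663.0000
Denominator Σ(z_t−z̄)² = 994.0000
r_2 = 663.0000 / 994.0000 = 0.667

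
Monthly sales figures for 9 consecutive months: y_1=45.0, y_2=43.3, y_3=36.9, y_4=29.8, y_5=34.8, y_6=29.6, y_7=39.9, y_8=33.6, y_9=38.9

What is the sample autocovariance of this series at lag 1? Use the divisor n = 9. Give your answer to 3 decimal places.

4.815

Mean ȳ = (45.0 + 43.3 + 36.9 + 29.8 + 34.8 + 29.6 + 39.9 + 33.6 + 38.9)/9 = 36.8667
Σ_{t=1}^{8}(y_t−ȳ)(y_{t+1}−ȳ) = 43.3322
γ_1 = 43.3322 / 9 = 4.815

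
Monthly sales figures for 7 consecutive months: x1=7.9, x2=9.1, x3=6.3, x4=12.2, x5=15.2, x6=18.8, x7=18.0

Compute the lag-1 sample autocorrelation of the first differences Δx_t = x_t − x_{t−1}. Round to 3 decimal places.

-0.270

First differences Δx: 1.2, -2.8, 5.9, 3.0, 3.6, -0.8
Mean of differences = 1.6833
Numerator Σ(Δx_t−Δx̄)(Δx_{t+1}−Δx̄) = -13.4219
Denominator Σ(Δx_t−Δx̄)² = 49.6883
r_1(Δx) = -13.4219 / 49.6883 = -0.270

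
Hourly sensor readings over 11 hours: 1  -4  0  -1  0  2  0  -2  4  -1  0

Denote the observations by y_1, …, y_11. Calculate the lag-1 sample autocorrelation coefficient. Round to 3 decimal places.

Mean ȳ = (1 − 4 + 0 − 1 + 0 + 2 + 0 − 2 + 4 − 1 + 0)/11 = -0.0909
Numerator Σ_{t=1}^{10}(y_t−ȳ)(y_{t+1}−ȳ) = -16.1901
Denominator Σ(y_t−ȳ)² = 42.9091
r_1 = -16.1901 / 42.9091 = -0.377

-0.377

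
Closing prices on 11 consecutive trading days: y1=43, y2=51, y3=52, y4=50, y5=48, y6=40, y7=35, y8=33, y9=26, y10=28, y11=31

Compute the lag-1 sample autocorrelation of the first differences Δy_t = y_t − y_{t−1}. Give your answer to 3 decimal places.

First differences Δy: 8, 1, -2, -2, -8, -5, -2, -7, 2, 3
Mean of differences = -1.2000
Numerator Σ(Δy_t−Δȳ)(Δy_{t+1}−Δȳ) = 52.9600
Denominator Σ(Δy_t−Δȳ)² = 213.6000
r_1(Δy) = 52.9600 / 213.6000 = 0.248

0.248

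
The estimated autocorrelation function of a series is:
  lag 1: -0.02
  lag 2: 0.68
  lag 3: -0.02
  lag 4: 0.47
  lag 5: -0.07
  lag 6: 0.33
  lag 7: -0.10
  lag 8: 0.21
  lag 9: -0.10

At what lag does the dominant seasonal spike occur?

2

The largest autocorrelation is r_2 = 0.68, with weaker echoes at lags 4 (0.47), 6 (0.33) and 8 (0.21); the remaining lags stay at or below -0.02.
The dominant spike at lag 2 indicates a seasonal period of 2.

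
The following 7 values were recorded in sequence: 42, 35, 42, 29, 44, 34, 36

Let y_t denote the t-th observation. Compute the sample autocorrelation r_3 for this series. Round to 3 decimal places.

-0.331

Mean ȳ = (42 + 35 + 42 + 29 + 44 + 34 + 36)/7 = 37.4286
Deviations from mean: 4.5714, -2.4286, 4.5714, -8.4286, 6.5714, -3.4286, -1.4286
Numerator Σ_{t=1}^{4}(y_t−ȳ)(y_{t+3}−ȳ) = -58.1224
Denominator Σ(y_t−ȳ)² = 175.7143
r_3 = -58.1224 / 175.7143 = -0.331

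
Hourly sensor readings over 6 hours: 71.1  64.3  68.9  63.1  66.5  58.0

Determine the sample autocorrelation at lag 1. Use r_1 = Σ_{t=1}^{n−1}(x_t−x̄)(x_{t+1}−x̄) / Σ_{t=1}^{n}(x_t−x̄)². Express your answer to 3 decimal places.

Mean x̄ = (71.1 + 64.3 + 68.9 + 63.1 + 66.5 + 58.0)/6 = 65.3167
Deviations from mean: 5.7833, -1.0167, 3.5833, -2.2167, 1.1833, -7.3167
Σ(x_t−x̄)(x_{t+1}−x̄) = (-5.8797) + (-3.6431) + (-7.9431) + (-2.6231) + (-8.6581) = -28.7469
Denominator Σ(x_t−x̄)² = 107.1683
r_1 = -28.7469 / 107.1683 = -0.268

-0.268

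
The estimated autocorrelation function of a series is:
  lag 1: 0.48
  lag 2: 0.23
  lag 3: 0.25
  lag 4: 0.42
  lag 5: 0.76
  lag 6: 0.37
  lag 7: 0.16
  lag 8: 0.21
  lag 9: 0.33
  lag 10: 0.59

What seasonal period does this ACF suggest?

The largest autocorrelation is r_5 = 0.76, with a weaker echo at lag 10 (0.59); the remaining lags stay at or below 0.48. The elevated value at lag 1 (0.48), dropping to 0.23 at lag 2, reflects decaying short-term dependence rather than seasonality.
The dominant spike at lag 5 indicates a seasonal period of 5.

5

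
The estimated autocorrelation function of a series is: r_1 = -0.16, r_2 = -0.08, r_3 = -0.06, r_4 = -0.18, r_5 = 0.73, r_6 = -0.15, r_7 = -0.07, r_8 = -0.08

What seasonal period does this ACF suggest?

5

The largest autocorrelation is r_5 = 0.73; the remaining lags stay at or below -0.06.
The dominant spike at lag 5 indicates a seasonal period of 5.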